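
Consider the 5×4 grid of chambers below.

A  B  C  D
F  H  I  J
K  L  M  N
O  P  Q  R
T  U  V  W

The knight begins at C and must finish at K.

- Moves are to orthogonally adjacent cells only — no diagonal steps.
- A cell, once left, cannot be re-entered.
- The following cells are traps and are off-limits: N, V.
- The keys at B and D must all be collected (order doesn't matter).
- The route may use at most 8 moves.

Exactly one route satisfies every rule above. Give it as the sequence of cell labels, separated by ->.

Any route must reach B and D and still end at K within 8 moves, so the order of the required stops is forced.
Route from C: right to D, down to J, 2× left (reaching H), up to B, left to A, 2× down (reaching K) — 8 moves in all.
Check: all required cells visited; 8 ≤ 8 moves.

C -> D -> J -> I -> H -> B -> A -> F -> K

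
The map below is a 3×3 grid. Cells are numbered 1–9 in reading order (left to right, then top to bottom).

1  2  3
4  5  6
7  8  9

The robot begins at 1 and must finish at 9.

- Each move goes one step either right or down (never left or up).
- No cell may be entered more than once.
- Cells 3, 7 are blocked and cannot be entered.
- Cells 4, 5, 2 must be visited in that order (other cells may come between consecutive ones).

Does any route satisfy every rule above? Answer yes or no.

2 lies above 5, so going from 5 to 2 would need an upward move — but moves only go right/down, so 5 cannot be visited before 2.

no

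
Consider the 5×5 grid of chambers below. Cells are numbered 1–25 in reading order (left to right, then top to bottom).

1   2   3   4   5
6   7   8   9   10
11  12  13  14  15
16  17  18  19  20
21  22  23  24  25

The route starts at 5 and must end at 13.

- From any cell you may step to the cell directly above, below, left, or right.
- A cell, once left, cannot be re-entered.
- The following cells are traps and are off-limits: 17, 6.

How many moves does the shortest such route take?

4

The Manhattan distance from 5 to 13 is |1−3| + |5−3| = 4, so at least 4 moves are needed.
A route of 4 moves achieves this: 5 → 10 → 15 → 14 → 13.
Since 4 matches the lower bound, it is optimal.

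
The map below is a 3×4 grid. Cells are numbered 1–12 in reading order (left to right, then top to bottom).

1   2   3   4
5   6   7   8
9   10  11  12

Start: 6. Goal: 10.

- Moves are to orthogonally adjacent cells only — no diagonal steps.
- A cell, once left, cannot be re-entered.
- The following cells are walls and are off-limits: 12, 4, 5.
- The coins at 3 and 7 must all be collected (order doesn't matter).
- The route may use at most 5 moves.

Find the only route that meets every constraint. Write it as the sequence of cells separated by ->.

Any route must reach 3 and 7 and still end at 10 within 5 moves, so the order of the required stops is forced.
Route from 6: up 1 to 2, right 1 to 3, down 2 to 11, left 1 to 10 — 5 moves in all.
Check: all required cells visited; 5 ≤ 5 moves.

6 -> 2 -> 3 -> 7 -> 11 -> 10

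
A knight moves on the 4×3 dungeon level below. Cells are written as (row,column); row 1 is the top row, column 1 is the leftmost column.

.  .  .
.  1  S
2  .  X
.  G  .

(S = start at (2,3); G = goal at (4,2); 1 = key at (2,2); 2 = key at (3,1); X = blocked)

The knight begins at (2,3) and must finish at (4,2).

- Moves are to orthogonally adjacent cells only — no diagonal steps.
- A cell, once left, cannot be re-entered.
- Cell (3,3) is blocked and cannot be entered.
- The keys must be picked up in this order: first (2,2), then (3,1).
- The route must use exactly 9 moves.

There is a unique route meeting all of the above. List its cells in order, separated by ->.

The waypoints must appear in the order (2,2), (3,1), with no cell reused.
Route from (2,3): up 1 to (1,3), left 2 to (1,1), down 1 to (2,1), right 1 to (2,2), down 1 to (3,2), left 1 to (3,1), down 1 to (4,1), right 1 to (4,2) — 9 moves in all.
Check: order respected (1 at step 5, 2 at step 7); 9 moves as required.

(2,3) -> (1,3) -> (1,2) -> (1,1) -> (2,1) -> (2,2) -> (3,2) -> (3,1) -> (4,1) -> (4,2)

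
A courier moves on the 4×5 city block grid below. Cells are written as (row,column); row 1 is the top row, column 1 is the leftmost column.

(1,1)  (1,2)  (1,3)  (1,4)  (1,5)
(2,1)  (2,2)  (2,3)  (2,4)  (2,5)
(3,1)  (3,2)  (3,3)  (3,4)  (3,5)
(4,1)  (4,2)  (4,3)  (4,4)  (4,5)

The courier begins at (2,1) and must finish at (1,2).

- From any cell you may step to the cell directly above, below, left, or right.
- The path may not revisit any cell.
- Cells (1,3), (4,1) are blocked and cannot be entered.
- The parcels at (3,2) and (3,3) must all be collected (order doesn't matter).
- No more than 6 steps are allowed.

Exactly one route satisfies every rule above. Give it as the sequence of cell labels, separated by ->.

(2,1) -> (3,1) -> (3,2) -> (3,3) -> (2,3) -> (2,2) -> (1,2)

The budget equals the shortest possible length, so every move has to be on a shortest route through the required cells.
Route from (2,1): down to (3,1), 2× right (reaching (3,3)), up to (2,3), left to (2,2), up to (1,2) — 6 moves in all.
Check: all required cells visited; 6 ≤ 6 moves.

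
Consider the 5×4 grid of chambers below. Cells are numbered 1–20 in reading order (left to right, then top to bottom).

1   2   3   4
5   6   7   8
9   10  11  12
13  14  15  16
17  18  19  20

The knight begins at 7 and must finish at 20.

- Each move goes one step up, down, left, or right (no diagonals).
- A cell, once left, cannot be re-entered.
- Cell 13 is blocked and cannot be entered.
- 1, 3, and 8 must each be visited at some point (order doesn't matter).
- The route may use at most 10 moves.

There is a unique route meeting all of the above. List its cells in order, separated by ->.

7 -> 6 -> 5 -> 1 -> 2 -> 3 -> 4 -> 8 -> 12 -> 16 -> 20

The 10-move cap with required stops at 1, 3, 8 leaves no slack for detours.
Route from 7: left 2 to 5, up 1 to 1, right 3 to 4, down 4 to 20 — 10 moves in all.
Check: all required cells visited; 10 ≤ 10 moves.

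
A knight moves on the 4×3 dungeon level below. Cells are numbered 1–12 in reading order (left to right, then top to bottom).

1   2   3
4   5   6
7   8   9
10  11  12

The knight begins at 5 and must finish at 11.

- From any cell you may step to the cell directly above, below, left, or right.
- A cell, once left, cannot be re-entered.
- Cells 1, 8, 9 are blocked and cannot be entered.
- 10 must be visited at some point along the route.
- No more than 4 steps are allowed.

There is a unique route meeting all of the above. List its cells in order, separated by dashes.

5 - 4 - 7 - 10 - 11

Any route must reach 10 and still end at 11 within 4 moves, so the order of the required stops is forced.
Route from 5: left 1 to 4, down 2 to 10, right 1 to 11 — 4 moves in all.
Check: all required cells visited; 4 ≤ 4 moves.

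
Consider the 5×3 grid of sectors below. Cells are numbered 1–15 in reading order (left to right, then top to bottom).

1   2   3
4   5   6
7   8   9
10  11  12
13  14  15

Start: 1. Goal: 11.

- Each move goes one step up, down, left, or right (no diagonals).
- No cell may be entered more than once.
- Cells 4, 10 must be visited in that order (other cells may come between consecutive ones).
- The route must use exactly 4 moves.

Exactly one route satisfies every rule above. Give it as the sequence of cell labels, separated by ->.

The waypoints must appear in the order 4, 10, with no cell reused.
Route from 1: 3× down (reaching 10), right to 11 — 4 moves in all.
Check: order respected (4 at step 1, 10 at step 3); 4 moves as required.

1 -> 4 -> 7 -> 10 -> 11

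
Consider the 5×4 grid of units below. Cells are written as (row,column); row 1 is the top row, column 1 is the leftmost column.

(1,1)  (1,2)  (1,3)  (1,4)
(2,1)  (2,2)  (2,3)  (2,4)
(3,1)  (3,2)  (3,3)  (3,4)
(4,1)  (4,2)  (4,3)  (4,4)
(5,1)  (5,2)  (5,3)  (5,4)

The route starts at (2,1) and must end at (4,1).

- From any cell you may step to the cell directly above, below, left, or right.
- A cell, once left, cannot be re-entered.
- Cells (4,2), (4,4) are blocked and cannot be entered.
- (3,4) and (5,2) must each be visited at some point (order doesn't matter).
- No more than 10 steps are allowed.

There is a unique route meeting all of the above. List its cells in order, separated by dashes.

Any route must reach (3,4) and (5,2) and still end at (4,1) within 10 moves, so the order of the required stops is forced.
Route from (2,1): right 3 to (2,4), down 1 to (3,4), left 1 to (3,3), down 2 to (5,3), left 2 to (5,1), up 1 to (4,1) — 10 moves in all.
Check: all required cells visited; 10 ≤ 10 moves.

(2,1) - (2,2) - (2,3) - (2,4) - (3,4) - (3,3) - (4,3) - (5,3) - (5,2) - (5,1) - (4,1)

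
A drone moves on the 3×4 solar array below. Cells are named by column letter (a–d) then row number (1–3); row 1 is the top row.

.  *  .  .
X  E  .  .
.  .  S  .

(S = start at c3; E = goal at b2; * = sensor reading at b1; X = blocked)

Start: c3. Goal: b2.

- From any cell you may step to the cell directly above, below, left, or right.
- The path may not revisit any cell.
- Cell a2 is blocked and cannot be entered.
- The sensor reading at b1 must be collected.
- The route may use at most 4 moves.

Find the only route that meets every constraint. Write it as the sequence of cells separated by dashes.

Any route must reach b1 and still end at b2 within 4 moves, so the order of the required stops is forced.
Route from c3: up 2 to c1, left 1 to b1, down 1 to b2 — 4 moves in all.
Check: all required cells visited; 4 ≤ 4 moves.

c3 - c2 - c1 - b1 - b2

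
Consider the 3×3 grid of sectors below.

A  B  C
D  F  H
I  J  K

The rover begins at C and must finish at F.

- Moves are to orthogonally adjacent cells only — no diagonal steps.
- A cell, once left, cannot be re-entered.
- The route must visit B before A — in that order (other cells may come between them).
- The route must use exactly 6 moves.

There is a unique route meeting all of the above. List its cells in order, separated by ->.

C -> B -> A -> D -> I -> J -> F

The waypoints must appear in the order B, A, with no cell reused.
Route from C: left 2 to A, down 2 to I, right 1 to J, up 1 to F — 6 moves in all.
Check: order respected (B at step 1, A at step 2); 6 moves as required.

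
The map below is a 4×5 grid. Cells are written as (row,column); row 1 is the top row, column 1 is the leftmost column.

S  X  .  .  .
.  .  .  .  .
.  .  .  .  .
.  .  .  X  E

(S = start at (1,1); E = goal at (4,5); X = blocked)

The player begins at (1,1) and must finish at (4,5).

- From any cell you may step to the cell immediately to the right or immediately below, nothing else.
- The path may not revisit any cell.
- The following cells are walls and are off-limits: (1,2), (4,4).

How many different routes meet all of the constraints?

A right/down-only route from (1,1) to (4,5) makes exactly 3 down-moves and 4 right-moves in some order.
With no other constraints that would be C(7,3) = 35 routes.
Subtract routes through each blocked cell (inclusion–exclusion for overlaps): − through (1,2): 20 − through (4,4): 20 + through (1,2)&(4,4): 10 → 5.
That gives 5 routes.

5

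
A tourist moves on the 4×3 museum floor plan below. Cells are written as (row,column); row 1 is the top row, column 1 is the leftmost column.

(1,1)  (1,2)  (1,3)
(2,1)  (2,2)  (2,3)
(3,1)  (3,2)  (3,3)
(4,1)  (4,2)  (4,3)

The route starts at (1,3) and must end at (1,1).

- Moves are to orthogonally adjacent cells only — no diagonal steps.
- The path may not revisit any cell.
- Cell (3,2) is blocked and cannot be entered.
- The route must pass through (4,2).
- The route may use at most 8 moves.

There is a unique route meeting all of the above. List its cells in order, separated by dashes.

(1,3) - (2,3) - (3,3) - (4,3) - (4,2) - (4,1) - (3,1) - (2,1) - (1,1)

Any route must reach (4,2) and still end at (1,1) within 8 moves, so the order of the required stops is forced.
Route from (1,3): down 3 to (4,3), left 2 to (4,1), up 3 to (1,1) — 8 moves in all.
Check: all required cells visited; 8 ≤ 8 moves.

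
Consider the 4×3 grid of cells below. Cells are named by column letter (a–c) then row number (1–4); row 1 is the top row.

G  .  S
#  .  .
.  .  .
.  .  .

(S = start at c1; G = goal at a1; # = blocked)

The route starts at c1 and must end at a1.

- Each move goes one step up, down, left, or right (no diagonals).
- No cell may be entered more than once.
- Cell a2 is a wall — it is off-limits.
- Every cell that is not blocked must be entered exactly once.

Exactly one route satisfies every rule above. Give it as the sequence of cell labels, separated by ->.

c1 -> c2 -> c3 -> c4 -> b4 -> a4 -> a3 -> b3 -> b2 -> b1 -> a1

Need to visit all 11 open cells exactly once, starting at c1 and ending at a1.
Route from c1: 3× down (reaching c4), 2× left (reaching a4), up to a3, right to b3, 2× up (reaching b1), left to a1 — 10 moves in all.
Check: all 11 open cells covered.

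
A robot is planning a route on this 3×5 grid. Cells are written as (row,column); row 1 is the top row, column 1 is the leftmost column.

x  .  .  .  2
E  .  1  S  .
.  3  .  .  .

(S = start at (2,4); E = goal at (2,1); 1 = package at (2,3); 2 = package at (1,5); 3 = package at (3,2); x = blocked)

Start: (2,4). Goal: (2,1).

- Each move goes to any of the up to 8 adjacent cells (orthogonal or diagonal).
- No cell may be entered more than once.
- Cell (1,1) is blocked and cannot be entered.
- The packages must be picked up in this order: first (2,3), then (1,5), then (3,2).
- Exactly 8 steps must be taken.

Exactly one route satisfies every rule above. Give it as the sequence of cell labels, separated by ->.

(2,4) -> (2,3) -> (1,4) -> (1,5) -> (2,5) -> (3,4) -> (3,3) -> (3,2) -> (2,1)

The waypoints must appear in the order (2,3), (1,5), (3,2), with no cell reused.
Route from (2,4): left 1 to (2,3), up-right 1 to (1,4), right 1 to (1,5), down 1 to (2,5), down-left 1 to (3,4), left 2 to (3,2), up-left 1 to (2,1) — 8 moves in all.
Check: order respected (1 at step 1, 2 at step 3, 3 at step 7); 8 moves as required.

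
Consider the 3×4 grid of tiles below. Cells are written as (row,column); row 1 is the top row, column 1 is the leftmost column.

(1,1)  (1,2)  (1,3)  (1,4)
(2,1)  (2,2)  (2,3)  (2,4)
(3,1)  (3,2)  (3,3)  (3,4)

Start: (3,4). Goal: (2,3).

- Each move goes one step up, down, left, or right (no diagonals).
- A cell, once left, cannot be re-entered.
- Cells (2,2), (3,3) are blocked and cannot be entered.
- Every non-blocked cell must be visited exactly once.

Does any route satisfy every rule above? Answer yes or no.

no

Cell (3,2) has only one open neighbour but is neither the start nor the goal, so a Hamiltonian route would have to both enter and leave it through the same neighbour — impossible without revisiting.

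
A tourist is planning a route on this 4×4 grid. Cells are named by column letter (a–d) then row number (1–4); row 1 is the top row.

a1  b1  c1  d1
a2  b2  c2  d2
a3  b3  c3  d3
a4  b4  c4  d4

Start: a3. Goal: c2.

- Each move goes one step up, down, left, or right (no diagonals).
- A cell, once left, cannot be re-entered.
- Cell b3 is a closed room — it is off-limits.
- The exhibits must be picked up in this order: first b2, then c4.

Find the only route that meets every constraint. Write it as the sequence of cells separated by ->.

The waypoints must appear in the order b2, c4, with no cell reused.
Route from a3: up 1 to a2, right 1 to b2, up 1 to b1, right 2 to d1, down 3 to d4, left 1 to c4, up 2 to c2 — 11 moves in all.
Check: order respected (b2 at step 2, c4 at step 9).

a3 -> a2 -> b2 -> b1 -> c1 -> d1 -> d2 -> d3 -> d4 -> c4 -> c3 -> c2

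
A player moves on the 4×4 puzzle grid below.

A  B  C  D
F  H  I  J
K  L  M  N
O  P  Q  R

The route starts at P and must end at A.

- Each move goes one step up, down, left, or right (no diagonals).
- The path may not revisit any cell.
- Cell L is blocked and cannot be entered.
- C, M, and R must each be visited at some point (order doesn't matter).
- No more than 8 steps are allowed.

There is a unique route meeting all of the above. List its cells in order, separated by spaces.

P Q R N M I C B A

The 8-move cap with required stops at C, M, R leaves no slack for detours.
Route from P: right 2 to R, up 1 to N, left 1 to M, up 2 to C, left 2 to A — 8 moves in all.
Check: all required cells visited; 8 ≤ 8 moves.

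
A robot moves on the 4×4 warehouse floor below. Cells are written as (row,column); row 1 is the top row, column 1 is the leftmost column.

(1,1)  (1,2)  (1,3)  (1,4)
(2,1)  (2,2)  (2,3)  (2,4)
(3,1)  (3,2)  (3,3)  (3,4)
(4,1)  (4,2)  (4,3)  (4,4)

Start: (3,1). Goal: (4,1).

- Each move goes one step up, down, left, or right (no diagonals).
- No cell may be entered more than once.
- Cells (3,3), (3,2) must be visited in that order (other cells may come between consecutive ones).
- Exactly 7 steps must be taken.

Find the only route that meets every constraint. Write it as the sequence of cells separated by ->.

The waypoints must appear in the order (3,3), (3,2), with no cell reused.
Route from (3,1): up to (2,1), 2× right (reaching (2,3)), down to (3,3), left to (3,2), down to (4,2), left to (4,1) — 7 moves in all.
Check: order respected ((3,3) at step 4, (3,2) at step 5); 7 moves as required.

(3,1) -> (2,1) -> (2,2) -> (2,3) -> (3,3) -> (3,2) -> (4,2) -> (4,1)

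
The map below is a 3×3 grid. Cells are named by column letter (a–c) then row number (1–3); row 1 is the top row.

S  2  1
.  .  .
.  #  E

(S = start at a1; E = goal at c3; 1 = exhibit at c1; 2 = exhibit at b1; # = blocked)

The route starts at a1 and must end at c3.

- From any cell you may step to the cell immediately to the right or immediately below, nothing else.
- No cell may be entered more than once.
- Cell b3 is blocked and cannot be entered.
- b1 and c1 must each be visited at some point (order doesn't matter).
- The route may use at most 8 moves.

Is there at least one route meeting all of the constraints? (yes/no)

One route that works: a1 → b1 → c1 → c2 → c3.

yes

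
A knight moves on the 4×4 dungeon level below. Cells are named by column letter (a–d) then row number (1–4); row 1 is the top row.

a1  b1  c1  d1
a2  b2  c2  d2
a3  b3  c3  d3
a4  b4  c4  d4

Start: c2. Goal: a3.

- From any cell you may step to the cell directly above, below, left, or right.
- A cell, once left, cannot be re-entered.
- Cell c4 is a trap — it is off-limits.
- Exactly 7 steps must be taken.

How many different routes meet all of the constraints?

Need simple routes of exactly 7 moves from c2 to a3 (Manhattan distance 3, so 2 moves are spent on a detour and 2 undoing it).
Branch systematically from the start, pruning whenever the remaining move budget drops below the Manhattan distance to a3 or differs from it in parity. Grouping the completions by first move — via c1: 3; via c3: 1; via d2: 5 (no valid completion starts via b2) — and summing: 3 + 1 + 5 = 9.
That gives 9 routes.

9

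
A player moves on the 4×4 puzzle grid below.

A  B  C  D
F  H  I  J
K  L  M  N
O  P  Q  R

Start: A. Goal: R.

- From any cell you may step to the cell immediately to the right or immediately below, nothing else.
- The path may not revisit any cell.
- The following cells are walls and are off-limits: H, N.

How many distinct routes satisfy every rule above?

4

A right/down-only route from A to R makes exactly 3 down-moves and 3 right-moves in some order.
With no other constraints that would be C(6,3) = 20 routes.
Subtract routes through each blocked cell (inclusion–exclusion for overlaps): − through H: 12 − through N: 10 + through H&N: 6 → 4.
That gives 4 routes.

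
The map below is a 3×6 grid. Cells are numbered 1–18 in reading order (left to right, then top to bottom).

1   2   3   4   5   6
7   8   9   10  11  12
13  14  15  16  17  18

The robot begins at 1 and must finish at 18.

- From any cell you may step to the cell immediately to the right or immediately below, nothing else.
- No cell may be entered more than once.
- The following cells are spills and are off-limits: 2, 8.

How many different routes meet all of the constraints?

1

A right/down-only route from 1 to 18 makes exactly 2 down-moves and 5 right-moves in some order.
With no other constraints that would be C(7,2) = 21 routes.
Subtract routes through each blocked cell (inclusion–exclusion for overlaps): − through 2: 15 − through 8: 10 + through 2&8: 5 → 1.
That gives 1 route.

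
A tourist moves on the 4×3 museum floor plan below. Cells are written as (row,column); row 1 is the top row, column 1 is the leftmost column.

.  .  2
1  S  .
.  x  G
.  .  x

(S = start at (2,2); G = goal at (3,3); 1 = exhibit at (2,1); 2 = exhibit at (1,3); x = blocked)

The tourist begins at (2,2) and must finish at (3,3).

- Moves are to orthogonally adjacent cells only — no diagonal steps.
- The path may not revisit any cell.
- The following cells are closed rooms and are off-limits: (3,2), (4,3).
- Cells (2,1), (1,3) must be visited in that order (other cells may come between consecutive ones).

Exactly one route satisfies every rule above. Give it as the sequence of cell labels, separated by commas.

(2,2), (2,1), (1,1), (1,2), (1,3), (2,3), (3,3)

The waypoints must appear in the order (2,1), (1,3), with no cell reused.
Route from (2,2): left 1 to (2,1), up 1 to (1,1), right 2 to (1,3), down 2 to (3,3) — 6 moves in all.
Check: order respected (1 at step 1, 2 at step 4).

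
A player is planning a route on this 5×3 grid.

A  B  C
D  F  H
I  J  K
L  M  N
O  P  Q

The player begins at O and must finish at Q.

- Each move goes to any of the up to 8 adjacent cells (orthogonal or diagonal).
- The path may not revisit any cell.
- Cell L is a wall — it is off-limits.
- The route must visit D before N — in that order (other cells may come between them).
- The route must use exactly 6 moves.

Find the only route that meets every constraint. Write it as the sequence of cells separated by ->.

O -> M -> I -> D -> J -> N -> Q

The waypoints must appear in the order D, N, with no cell reused.
Route from O: up-right to M, up-left to I, up to D, 2× down-right (reaching N), down to Q — 6 moves in all.
Check: order respected (D at step 3, N at step 5); 6 moves as required.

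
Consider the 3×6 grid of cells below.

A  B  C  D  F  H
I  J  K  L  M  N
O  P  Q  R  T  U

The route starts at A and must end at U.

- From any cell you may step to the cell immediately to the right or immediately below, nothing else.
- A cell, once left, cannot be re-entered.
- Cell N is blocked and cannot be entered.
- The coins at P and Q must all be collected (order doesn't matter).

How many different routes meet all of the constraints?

A right/down-only route from A to U makes exactly 2 down-moves and 5 right-moves in some order.
With no other constraints that would be C(7,2) = 21 routes.
A monotone route can only reach the required cells in the order P, Q, so split there and multiply the segment counts (each segment already excludes blocked cells): A→P: 3; P→Q: 1; Q→U: 1; product = 3.
That gives 3 routes.

3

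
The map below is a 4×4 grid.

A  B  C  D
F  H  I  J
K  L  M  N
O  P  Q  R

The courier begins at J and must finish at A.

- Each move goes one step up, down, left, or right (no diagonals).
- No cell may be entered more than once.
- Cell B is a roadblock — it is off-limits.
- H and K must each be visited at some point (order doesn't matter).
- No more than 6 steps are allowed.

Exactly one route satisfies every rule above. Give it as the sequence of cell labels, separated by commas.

J, I, H, L, K, F, A

The 6-move cap with required stops at H, K leaves no slack for detours.
Route from J: left 2 to H, down 1 to L, left 1 to K, up 2 to A — 6 moves in all.
Check: all required cells visited; 6 ≤ 6 moves.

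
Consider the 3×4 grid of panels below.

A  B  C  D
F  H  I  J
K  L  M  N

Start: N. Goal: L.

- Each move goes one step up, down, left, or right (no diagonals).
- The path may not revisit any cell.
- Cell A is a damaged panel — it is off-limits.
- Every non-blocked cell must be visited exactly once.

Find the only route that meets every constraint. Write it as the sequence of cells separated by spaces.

N M I J D C B H F K L

Need to visit all 11 open cells exactly once, starting at N and ending at L.
Cell B has only two open neighbours (H and C), so the path must pass straight through it: one of those is the cell it's entered from and the other is where it exits.
Route from N: left to M, up to I, right to J, up to D, 2× left (reaching B), down to H, left to F, down to K, right to L — 10 moves in all.
Check: all 11 open cells covered.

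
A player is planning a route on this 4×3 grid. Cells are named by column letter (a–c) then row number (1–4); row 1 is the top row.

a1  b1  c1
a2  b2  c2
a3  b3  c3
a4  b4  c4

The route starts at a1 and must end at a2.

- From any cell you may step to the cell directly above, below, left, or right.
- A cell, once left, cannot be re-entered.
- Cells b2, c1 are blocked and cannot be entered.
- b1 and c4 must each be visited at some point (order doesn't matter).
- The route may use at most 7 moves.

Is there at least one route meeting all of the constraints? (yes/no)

no

b1 must be visited but has only one open neighbour (a1), and it is neither the start nor the goal — the route would have to enter and leave through a1, re-entering it.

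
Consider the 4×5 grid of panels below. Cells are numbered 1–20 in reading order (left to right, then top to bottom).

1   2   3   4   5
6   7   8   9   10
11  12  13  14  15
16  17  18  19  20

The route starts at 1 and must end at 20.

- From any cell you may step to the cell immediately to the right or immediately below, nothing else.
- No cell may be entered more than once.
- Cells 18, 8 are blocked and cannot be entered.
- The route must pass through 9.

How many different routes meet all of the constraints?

3

A right/down-only route from 1 to 20 makes exactly 3 down-moves and 4 right-moves in some order.
With no other constraints that would be C(7,3) = 35 routes.
Split at 9 and multiply the segment counts (each segment already excludes blocked cells): 1→9: 1; 9→20: 3; product = 3.
That gives 3 routes.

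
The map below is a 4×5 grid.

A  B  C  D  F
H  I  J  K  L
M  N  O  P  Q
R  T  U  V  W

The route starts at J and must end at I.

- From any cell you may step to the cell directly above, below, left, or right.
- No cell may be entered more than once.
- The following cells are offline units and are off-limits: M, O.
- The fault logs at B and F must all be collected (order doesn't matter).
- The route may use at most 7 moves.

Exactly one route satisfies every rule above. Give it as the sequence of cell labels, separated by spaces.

J K L F D C B I

Any route must reach B and F and still end at I within 7 moves, so the order of the required stops is forced.
Route from J: right 2 to L, up 1 to F, left 3 to B, down 1 to I — 7 moves in all.
Check: all required cells visited; 7 ≤ 7 moves.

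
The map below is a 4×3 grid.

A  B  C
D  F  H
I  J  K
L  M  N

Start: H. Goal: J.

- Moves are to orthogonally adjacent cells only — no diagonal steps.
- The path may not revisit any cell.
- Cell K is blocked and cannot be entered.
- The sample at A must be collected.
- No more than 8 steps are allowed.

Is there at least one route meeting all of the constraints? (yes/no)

One route that works: H → C → B → A → D → I → J.

yes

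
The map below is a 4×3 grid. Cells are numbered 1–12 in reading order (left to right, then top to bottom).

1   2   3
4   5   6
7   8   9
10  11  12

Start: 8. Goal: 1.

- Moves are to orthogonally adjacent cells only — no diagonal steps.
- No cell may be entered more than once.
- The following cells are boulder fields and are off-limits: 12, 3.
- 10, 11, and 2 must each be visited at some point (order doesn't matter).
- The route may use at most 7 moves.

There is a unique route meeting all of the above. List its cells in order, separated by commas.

Any route must reach 10, 11, and 2 and still end at 1 within 7 moves, so the order of the required stops is forced.
Route from 8: down to 11, left to 10, 2× up (reaching 4), right to 5, up to 2, left to 1 — 7 moves in all.
Check: all required cells visited; 7 ≤ 7 moves.

8, 11, 10, 7, 4, 5, 2, 1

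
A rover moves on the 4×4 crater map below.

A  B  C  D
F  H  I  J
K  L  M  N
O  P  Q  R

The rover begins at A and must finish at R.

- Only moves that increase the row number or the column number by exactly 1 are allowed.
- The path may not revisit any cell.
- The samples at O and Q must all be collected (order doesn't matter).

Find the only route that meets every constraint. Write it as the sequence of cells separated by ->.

A -> F -> K -> O -> P -> Q -> R

Moves only go right or down, so the column and row indices never decrease.
Route from A: down 3 to O, right 3 to R — 6 moves in all.
Check: all required cells visited.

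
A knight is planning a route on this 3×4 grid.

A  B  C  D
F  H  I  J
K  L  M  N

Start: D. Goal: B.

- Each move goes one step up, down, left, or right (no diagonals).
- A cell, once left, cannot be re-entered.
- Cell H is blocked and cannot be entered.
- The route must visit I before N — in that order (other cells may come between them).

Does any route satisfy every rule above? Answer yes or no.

One route that works: D → C → I → J → N → M → L → K → F → A → B.

yes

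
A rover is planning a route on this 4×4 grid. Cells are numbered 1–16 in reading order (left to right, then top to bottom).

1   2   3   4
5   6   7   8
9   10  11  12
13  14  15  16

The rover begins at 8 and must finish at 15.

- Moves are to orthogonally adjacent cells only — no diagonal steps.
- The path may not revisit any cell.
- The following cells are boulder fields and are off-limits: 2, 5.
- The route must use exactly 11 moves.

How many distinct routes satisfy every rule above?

0

Need simple routes of exactly 11 moves from 8 to 15 (Manhattan distance 3, so 4 moves are spent on a detour and 4 undoing it).
No route satisfies every constraint, so the count is 0.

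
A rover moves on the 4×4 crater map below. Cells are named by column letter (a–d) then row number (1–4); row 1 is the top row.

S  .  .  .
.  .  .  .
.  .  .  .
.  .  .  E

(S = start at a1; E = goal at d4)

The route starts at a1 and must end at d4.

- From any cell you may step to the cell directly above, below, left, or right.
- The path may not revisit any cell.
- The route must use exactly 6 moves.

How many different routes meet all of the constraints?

Need simple routes of exactly 6 moves from a1 to d4 (Manhattan distance 6, so 0 moves are spent on a detour and 0 undoing it).
Branch systematically from the start, pruning whenever the remaining move budget drops below the Manhattan distance to d4 or differs from it in parity. Grouping the completions by first move — via a2: 10; via b1: 10 — and summing: 10 + 10 = 20.
That gives 20 routes.

20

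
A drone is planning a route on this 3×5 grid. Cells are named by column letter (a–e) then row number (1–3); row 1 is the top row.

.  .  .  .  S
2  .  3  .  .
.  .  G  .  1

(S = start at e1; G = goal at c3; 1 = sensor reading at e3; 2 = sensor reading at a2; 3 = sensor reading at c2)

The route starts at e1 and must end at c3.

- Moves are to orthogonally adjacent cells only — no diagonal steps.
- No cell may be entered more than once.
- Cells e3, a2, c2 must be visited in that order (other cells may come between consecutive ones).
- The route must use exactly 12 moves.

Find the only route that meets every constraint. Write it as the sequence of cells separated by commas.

e1, e2, e3, d3, d2, d1, c1, b1, a1, a2, b2, c2, c3

The waypoints must appear in the order e3, a2, c2, with no cell reused.
Route from e1: down 2 to e3, left 1 to d3, up 2 to d1, left 3 to a1, down 1 to a2, right 2 to c2, down 1 to c3 — 12 moves in all.
Check: order respected (1 at step 2, 2 at step 9, 3 at step 11); 12 moves as required.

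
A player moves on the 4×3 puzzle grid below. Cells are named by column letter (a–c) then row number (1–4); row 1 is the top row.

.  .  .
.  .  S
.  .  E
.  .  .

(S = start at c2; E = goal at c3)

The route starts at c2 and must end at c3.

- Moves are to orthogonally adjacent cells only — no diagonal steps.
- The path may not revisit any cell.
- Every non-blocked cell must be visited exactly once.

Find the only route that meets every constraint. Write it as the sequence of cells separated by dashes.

Need to visit all 12 open cells exactly once, starting at c2 and ending at c3.
Route from c2: up 1 to c1, left 2 to a1, down 1 to a2, right 1 to b2, down 1 to b3, left 1 to a3, down 1 to a4, right 2 to c4, up 1 to c3 — 11 moves in all.
Check: all 12 open cells covered.

c2 - c1 - b1 - a1 - a2 - b2 - b3 - a3 - a4 - b4 - c4 - c3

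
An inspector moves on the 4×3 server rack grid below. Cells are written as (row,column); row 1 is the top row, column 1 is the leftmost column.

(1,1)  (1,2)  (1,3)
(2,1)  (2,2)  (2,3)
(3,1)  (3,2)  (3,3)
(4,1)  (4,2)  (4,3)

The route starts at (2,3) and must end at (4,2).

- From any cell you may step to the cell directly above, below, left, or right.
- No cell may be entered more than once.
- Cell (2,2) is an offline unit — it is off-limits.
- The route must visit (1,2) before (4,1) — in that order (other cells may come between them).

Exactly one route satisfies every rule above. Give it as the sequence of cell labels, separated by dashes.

The waypoints must appear in the order (1,2), (4,1), with no cell reused.
Route from (2,3): up to (1,3), 2× left (reaching (1,1)), 3× down (reaching (4,1)), right to (4,2) — 7 moves in all.
Check: order respected ((1,2) at step 2, (4,1) at step 6).

(2,3) - (1,3) - (1,2) - (1,1) - (2,1) - (3,1) - (4,1) - (4,2)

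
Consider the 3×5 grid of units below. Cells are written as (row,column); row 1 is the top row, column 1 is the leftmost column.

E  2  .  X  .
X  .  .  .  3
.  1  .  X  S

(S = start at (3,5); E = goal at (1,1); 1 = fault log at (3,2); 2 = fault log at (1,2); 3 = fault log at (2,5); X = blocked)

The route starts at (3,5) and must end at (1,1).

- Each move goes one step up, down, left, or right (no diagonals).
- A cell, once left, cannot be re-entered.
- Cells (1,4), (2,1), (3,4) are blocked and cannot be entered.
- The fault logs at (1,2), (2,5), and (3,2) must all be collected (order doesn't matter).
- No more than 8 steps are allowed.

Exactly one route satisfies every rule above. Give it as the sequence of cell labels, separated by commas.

Any route must reach (1,2), (2,5), and (3,2) and still end at (1,1) within 8 moves, so the order of the required stops is forced.
Route from (3,5): up to (2,5), 2× left (reaching (2,3)), down to (3,3), left to (3,2), 2× up (reaching (1,2)), left to (1,1) — 8 moves in all.
Check: all required cells visited; 8 ≤ 8 moves.

(3,5), (2,5), (2,4), (2,3), (3,3), (3,2), (2,2), (1,2), (1,1)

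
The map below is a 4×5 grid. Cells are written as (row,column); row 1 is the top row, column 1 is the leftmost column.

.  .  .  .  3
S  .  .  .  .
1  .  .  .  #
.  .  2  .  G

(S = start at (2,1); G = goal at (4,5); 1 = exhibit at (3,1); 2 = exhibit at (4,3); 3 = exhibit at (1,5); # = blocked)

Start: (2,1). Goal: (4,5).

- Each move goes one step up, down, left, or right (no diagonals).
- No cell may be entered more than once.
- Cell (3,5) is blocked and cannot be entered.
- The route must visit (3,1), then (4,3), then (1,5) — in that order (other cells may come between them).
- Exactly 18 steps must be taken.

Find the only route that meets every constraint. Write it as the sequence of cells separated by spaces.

(2,1) (1,1) (1,2) (2,2) (3,2) (3,1) (4,1) (4,2) (4,3) (3,3) (2,3) (1,3) (1,4) (1,5) (2,5) (2,4) (3,4) (4,4) (4,5)

The waypoints must appear in the order (3,1), (4,3), (1,5), with no cell reused.
Route from (2,1): up 1 to (1,1), right 1 to (1,2), down 2 to (3,2), left 1 to (3,1), down 1 to (4,1), right 2 to (4,3), up 3 to (1,3), right 2 to (1,5), down 1 to (2,5), left 1 to (2,4), down 2 to (4,4), right 1 to (4,5) — 18 moves in all.
Check: order respected (1 at step 5, 2 at step 8, 3 at step 13); 18 moves as required.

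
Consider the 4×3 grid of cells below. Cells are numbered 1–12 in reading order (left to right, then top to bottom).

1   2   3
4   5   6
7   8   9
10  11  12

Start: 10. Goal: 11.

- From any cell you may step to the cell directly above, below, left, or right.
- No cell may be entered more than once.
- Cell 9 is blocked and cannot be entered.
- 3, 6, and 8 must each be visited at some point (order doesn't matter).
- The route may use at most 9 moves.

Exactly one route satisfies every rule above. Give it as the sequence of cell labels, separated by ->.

The 9-move cap with required stops at 3, 6, 8 leaves no slack for detours.
Route from 10: 3× up (reaching 1), 2× right (reaching 3), down to 6, left to 5, 2× down (reaching 11) — 9 moves in all.
Check: all required cells visited; 9 ≤ 9 moves.

10 -> 7 -> 4 -> 1 -> 2 -> 3 -> 6 -> 5 -> 8 -> 11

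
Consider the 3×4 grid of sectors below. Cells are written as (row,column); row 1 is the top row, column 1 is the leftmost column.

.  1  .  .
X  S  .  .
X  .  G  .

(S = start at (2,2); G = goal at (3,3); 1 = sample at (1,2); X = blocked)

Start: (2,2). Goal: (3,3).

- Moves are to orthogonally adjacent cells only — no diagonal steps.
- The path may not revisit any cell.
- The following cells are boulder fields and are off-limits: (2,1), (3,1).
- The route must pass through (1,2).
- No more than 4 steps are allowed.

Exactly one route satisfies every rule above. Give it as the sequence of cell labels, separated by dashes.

(2,2) - (1,2) - (1,3) - (2,3) - (3,3)

Any route must reach (1,2) and still end at (3,3) within 4 moves, so the order of the required stops is forced.
Route from (2,2): up 1 to (1,2), right 1 to (1,3), down 2 to (3,3) — 4 moves in all.
Check: all required cells visited; 4 ≤ 4 moves.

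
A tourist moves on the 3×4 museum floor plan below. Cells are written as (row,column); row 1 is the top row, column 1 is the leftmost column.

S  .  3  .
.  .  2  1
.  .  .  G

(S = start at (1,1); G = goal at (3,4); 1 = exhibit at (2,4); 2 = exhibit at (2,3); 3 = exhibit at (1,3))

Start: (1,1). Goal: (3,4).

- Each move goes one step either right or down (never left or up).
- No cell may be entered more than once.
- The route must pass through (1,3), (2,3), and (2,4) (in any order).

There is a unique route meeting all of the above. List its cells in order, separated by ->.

Moves only go right or down, so the column and row indices never decrease.
Route from (1,1): right 2 to (1,3), down 1 to (2,3), right 1 to (2,4), down 1 to (3,4) — 5 moves in all.
Check: all required cells visited.

(1,1) -> (1,2) -> (1,3) -> (2,3) -> (2,4) -> (3,4)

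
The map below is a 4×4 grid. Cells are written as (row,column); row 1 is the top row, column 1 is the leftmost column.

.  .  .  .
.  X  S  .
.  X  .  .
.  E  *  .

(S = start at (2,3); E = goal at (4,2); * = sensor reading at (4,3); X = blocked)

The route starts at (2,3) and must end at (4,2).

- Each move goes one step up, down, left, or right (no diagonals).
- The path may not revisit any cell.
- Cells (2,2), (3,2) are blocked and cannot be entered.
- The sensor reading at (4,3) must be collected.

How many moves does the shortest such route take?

3

Any route passes through (4,3) somewhere between (2,3) and (4,2). Summing Manhattan distances along the two legs ((2,3) → (4,3) → (4,2)) gives a lower bound of 2 + 1 = 3 moves.
A route of 3 moves achieves this: (2,3) → (3,3) → (4,3) → (4,2).
Since 3 matches the lower bound, it is optimal.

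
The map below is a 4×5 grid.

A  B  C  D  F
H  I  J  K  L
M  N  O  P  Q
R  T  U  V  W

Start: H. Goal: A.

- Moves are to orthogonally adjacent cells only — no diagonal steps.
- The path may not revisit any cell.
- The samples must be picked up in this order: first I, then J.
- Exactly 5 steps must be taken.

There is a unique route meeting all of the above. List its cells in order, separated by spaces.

H I J C B A

The waypoints must appear in the order I, J, with no cell reused.
Route from H: right 2 to J, up 1 to C, left 2 to A — 5 moves in all.
Check: order respected (I at step 1, J at step 2); 5 moves as required.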